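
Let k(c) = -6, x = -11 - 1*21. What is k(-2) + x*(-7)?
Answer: 218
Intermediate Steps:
x = -32 (x = -11 - 21 = -32)
k(-2) + x*(-7) = -6 - 32*(-7) = -6 + 224 = 218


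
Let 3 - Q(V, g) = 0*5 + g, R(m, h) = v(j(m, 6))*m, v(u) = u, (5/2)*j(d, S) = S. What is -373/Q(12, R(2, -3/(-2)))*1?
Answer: 1865/9 ≈ 207.22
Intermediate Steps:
j(d, S) = 2*S/5
R(m, h) = 12*m/5 (R(m, h) = ((2/5)*6)*m = 12*m/5)
Q(V, g) = 3 - g (Q(V, g) = 3 - (0*5 + g) = 3 - (0 + g) = 3 - g)
-373/Q(12, R(2, -3/(-2)))*1 = -373/(3 - 12*2/5)*1 = -373/(3 - 1*24/5)*1 = -373/(3 - 24/5)*1 = -373/(-9/5)*1 = -373*(-5/9)*1 = (1865/9)*1 = 1865/9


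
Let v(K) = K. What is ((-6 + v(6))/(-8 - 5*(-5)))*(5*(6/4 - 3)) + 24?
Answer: 24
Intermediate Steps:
((-6 + v(6))/(-8 - 5*(-5)))*(5*(6/4 - 3)) + 24 = ((-6 + 6)/(-8 - 5*(-5)))*(5*(6/4 - 3)) + 24 = (0/(-8 + 25))*(5*(6*(¼) - 3)) + 24 = (0/17)*(5*(3/2 - 3)) + 24 = (0*(1/17))*(5*(-3/2)) + 24 = 0*(-15/2) + 24 = 0 + 24 = 24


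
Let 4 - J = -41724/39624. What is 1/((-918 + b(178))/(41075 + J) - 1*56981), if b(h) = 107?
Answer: -135646335/7729266492557 ≈ -1.7550e-5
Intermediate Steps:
J = 16685/3302 (J = 4 - (-41724)/39624 = 4 - 1*(-3477/3302) = 4 + 3477/3302 = 16685/3302 ≈ 5.0530)
1/((-918 + b(178))/(41075 + J) - 1*56981) = 1/((-918 + 107)/(41075 + 16685/3302) - 1*56981) = 1/(-811/135646335/3302 - 56981) = 1/(-811*3302/135646335 - 56981) = 1/(-2677922/135646335 - 56981) = 1/(-7729266492557/135646335) = -135646335/7729266492557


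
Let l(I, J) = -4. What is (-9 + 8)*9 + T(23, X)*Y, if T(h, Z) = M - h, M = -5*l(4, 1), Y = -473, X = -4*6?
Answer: 1410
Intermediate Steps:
X = -24
M = 20 (M = -5*(-4) = 20)
T(h, Z) = 20 - h
(-9 + 8)*9 + T(23, X)*Y = (-9 + 8)*9 + (20 - 1*23)*(-473) = -1*9 + (20 - 23)*(-473) = -9 - 3*(-473) = -9 + 1419 = 1410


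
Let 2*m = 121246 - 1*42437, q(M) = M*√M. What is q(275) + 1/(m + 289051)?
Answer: 2/656911 + 1375*√11 ≈ 4560.4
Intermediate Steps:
q(M) = M^(3/2)
m = 78809/2 (m = (121246 - 1*42437)/2 = (121246 - 42437)/2 = (½)*78809 = 78809/2 ≈ 39405.)
q(275) + 1/(m + 289051) = 275^(3/2) + 1/(78809/2 + 289051) = 1375*√11 + 1/(656911/2) = 1375*√11 + 2/656911 = 2/656911 + 1375*√11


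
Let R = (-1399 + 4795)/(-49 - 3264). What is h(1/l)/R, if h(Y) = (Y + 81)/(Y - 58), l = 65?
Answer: 8723129/6399762 ≈ 1.3630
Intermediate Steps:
h(Y) = (81 + Y)/(-58 + Y)
R = -3396/3313 (R = 3396/(-3313) = 3396*(-1/3313) = -3396/3313 ≈ -1.0251)
h(1/l)/R = ((81 + 1/65)/(-58 + 1/65))/(-3396/3313) = ((81 + 1/65)/(-58 + 1/65))*(-3313/3396) = ((5266/65)/(-3769/65))*(-3313/3396) = -65/3769*5266/65*(-3313/3396) = -5266/3769*(-3313/3396) = 8723129/6399762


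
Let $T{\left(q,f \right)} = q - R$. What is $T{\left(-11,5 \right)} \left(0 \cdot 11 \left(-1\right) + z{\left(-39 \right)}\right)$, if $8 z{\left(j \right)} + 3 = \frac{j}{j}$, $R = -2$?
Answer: $\frac{9}{4} \approx 2.25$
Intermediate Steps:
$T{\left(q,f \right)} = 2 + q$ ($T{\left(q,f \right)} = q - -2 = q + 2 = 2 + q$)
$z{\left(j \right)} = - \frac{1}{4}$ ($z{\left(j \right)} = - \frac{3}{8} + \frac{j \frac{1}{j}}{8} = - \frac{3}{8} + \frac{1}{8} \cdot 1 = - \frac{3}{8} + \frac{1}{8} = - \frac{1}{4}$)
$T{\left(-11,5 \right)} \left(0 \cdot 11 \left(-1\right) + z{\left(-39 \right)}\right) = \left(2 - 11\right) \left(0 \cdot 11 \left(-1\right) - \frac{1}{4}\right) = - 9 \left(0 \left(-1\right) - \frac{1}{4}\right) = - 9 \left(0 - \frac{1}{4}\right) = \left(-9\right) \left(- \frac{1}{4}\right) = \frac{9}{4}$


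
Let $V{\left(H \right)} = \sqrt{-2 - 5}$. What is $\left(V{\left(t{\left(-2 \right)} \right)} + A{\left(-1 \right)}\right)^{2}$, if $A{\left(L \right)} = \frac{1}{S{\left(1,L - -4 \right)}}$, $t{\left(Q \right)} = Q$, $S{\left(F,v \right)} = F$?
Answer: $\left(1 + i \sqrt{7}\right)^{2} \approx -6.0 + 5.2915 i$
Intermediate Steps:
$V{\left(H \right)} = i \sqrt{7}$ ($V{\left(H \right)} = \sqrt{-7} = i \sqrt{7}$)
$A{\left(L \right)} = 1$ ($A{\left(L \right)} = 1^{-1} = 1$)
$\left(V{\left(t{\left(-2 \right)} \right)} + A{\left(-1 \right)}\right)^{2} = \left(i \sqrt{7} + 1\right)^{2} = \left(1 + i \sqrt{7}\right)^{2}$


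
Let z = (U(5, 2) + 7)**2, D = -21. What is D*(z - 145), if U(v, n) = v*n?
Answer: -3024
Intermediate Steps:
U(v, n) = n*v
z = 289 (z = (2*5 + 7)**2 = (10 + 7)**2 = 17**2 = 289)
D*(z - 145) = -21*(289 - 145) = -21*144 = -3024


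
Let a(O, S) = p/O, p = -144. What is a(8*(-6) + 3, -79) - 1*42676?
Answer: -213364/5 ≈ -42673.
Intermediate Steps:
a(O, S) = -144/O
a(8*(-6) + 3, -79) - 1*42676 = -144/(8*(-6) + 3) - 1*42676 = -144/(-48 + 3) - 42676 = -144/(-45) - 42676 = -144*(-1/45) - 42676 = 16/5 - 42676 = -213364/5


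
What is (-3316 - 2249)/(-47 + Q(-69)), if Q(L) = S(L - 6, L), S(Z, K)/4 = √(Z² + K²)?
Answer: -261555/163967 - 66780*√1154/163967 ≈ -15.431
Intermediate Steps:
S(Z, K) = 4*√(K² + Z²) (S(Z, K) = 4*√(Z² + K²) = 4*√(K² + Z²))
Q(L) = 4*√(L² + (-6 + L)²) (Q(L) = 4*√(L² + (L - 6)²) = 4*√(L² + (-6 + L)²))
(-3316 - 2249)/(-47 + Q(-69)) = (-3316 - 2249)/(-47 + 4*√((-69)² + (-6 - 69)²)) = -5565/(-47 + 4*√(4761 + (-75)²)) = -5565/(-47 + 4*√(4761 + 5625)) = -5565/(-47 + 4*√10386) = -5565/(-47 + 4*(3*√1154)) = -5565/(-47 + 12*√1154)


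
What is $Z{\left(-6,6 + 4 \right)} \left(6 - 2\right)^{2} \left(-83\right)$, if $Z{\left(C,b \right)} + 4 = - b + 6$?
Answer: $10624$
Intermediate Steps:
$Z{\left(C,b \right)} = 2 - b$ ($Z{\left(C,b \right)} = -4 - \left(-6 + b\right) = 2 - b$)
$Z{\left(-6,6 + 4 \right)} \left(6 - 2\right)^{2} \left(-83\right) = \left(2 - \left(6 + 4\right)\right) \left(6 - 2\right)^{2} \left(-83\right) = \left(2 - 10\right) 4^{2} \left(-83\right) = \left(2 - 10\right) 16 \left(-83\right) = \left(-8\right) 16 \left(-83\right) = \left(-128\right) \left(-83\right) = 10624$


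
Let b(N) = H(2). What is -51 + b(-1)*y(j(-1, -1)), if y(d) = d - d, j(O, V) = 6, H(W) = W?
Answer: -51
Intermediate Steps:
b(N) = 2
y(d) = 0
-51 + b(-1)*y(j(-1, -1)) = -51 + 2*0 = -51 + 0 = -51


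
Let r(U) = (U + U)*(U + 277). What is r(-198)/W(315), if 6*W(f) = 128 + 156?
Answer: -46926/71 ≈ -660.93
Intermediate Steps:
r(U) = 2*U*(277 + U) (r(U) = (2*U)*(277 + U) = 2*U*(277 + U))
W(f) = 142/3 (W(f) = (128 + 156)/6 = (⅙)*284 = 142/3)
r(-198)/W(315) = (2*(-198)*(277 - 198))/(142/3) = (2*(-198)*79)*(3/142) = -31284*3/142 = -46926/71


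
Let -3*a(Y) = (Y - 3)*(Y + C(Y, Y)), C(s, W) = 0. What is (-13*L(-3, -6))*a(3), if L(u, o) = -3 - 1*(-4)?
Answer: 0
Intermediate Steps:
L(u, o) = 1 (L(u, o) = -3 + 4 = 1)
a(Y) = -Y*(-3 + Y)/3 (a(Y) = -(Y - 3)*(Y + 0)/3 = -(-3 + Y)*Y/3 = -Y*(-3 + Y)/3)
(-13*L(-3, -6))*a(3) = (-13*1)*((⅓)*3*(3 - 1*3)) = -13*3*(3 - 3)/3 = -13*3*0/3 = -13*0 = 0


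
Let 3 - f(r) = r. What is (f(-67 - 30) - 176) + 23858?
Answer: 23782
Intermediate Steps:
f(r) = 3 - r
(f(-67 - 30) - 176) + 23858 = ((3 - (-67 - 30)) - 176) + 23858 = ((3 - 1*(-97)) - 176) + 23858 = ((3 + 97) - 176) + 23858 = (100 - 176) + 23858 = -76 + 23858 = 23782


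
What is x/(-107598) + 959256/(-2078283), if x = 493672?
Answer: -188200692044/37269849039 ≈ -5.0497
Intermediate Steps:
x/(-107598) + 959256/(-2078283) = 493672/(-107598) + 959256/(-2078283) = 493672*(-1/107598) + 959256*(-1/2078283) = -246836/53799 - 319752/692761 = -188200692044/37269849039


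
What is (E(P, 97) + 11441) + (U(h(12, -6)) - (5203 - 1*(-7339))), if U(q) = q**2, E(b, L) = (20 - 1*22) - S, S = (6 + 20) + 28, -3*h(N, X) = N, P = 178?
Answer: -1141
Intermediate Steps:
h(N, X) = -N/3
S = 54 (S = 26 + 28 = 54)
E(b, L) = -56 (E(b, L) = (20 - 1*22) - 1*54 = (20 - 22) - 54 = -2 - 54 = -56)
(E(P, 97) + 11441) + (U(h(12, -6)) - (5203 - 1*(-7339))) = (-56 + 11441) + ((-1/3*12)**2 - (5203 - 1*(-7339))) = 11385 + ((-4)**2 - (5203 + 7339)) = 11385 + (16 - 1*12542) = 11385 + (16 - 12542) = 11385 - 12526 = -1141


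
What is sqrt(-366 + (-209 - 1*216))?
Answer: I*sqrt(791) ≈ 28.125*I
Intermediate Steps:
sqrt(-366 + (-209 - 1*216)) = sqrt(-366 + (-209 - 216)) = sqrt(-366 - 425) = sqrt(-791) = I*sqrt(791)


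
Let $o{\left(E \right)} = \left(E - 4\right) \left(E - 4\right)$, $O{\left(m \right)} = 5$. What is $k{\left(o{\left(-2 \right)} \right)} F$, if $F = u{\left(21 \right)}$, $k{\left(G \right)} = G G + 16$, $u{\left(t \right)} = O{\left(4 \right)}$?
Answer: $6560$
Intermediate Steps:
$o{\left(E \right)} = \left(-4 + E\right)^{2}$ ($o{\left(E \right)} = \left(-4 + E\right) \left(-4 + E\right) = \left(-4 + E\right)^{2}$)
$u{\left(t \right)} = 5$
$k{\left(G \right)} = 16 + G^{2}$ ($k{\left(G \right)} = G^{2} + 16 = 16 + G^{2}$)
$F = 5$
$k{\left(o{\left(-2 \right)} \right)} F = \left(16 + \left(\left(-4 - 2\right)^{2}\right)^{2}\right) 5 = \left(16 + \left(\left(-6\right)^{2}\right)^{2}\right) 5 = \left(16 + 36^{2}\right) 5 = \left(16 + 1296\right) 5 = 1312 \cdot 5 = 6560$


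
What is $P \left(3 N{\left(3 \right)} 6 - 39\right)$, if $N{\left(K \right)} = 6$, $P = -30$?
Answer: $-2070$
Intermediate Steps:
$P \left(3 N{\left(3 \right)} 6 - 39\right) = - 30 \left(3 \cdot 6 \cdot 6 - 39\right) = - 30 \left(18 \cdot 6 - 39\right) = - 30 \left(108 - 39\right) = \left(-30\right) 69 = -2070$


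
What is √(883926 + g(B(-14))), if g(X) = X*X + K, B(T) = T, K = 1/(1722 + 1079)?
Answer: √6936468450123/2801 ≈ 940.28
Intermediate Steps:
K = 1/2801 ≈ 0.00035702
g(X) = 1/2801 + X² (g(X) = X*X + 1/2801 = X² + 1/2801 = 1/2801 + X²)
√(883926 + g(B(-14))) = √(883926 + (1/2801 + (-14)²)) = √(883926 + (1/2801 + 196)) = √(883926 + 548997/2801) = √(2476425723/2801) = √6936468450123/2801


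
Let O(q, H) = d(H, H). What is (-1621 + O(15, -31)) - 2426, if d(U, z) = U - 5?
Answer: -4083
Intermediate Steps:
d(U, z) = -5 + U
O(q, H) = -5 + H
(-1621 + O(15, -31)) - 2426 = (-1621 + (-5 - 31)) - 2426 = (-1621 - 36) - 2426 = -1657 - 2426 = -4083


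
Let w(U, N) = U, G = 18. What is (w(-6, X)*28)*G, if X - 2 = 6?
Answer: -3024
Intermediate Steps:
X = 8 (X = 2 + 6 = 8)
(w(-6, X)*28)*G = -6*28*18 = -168*18 = -3024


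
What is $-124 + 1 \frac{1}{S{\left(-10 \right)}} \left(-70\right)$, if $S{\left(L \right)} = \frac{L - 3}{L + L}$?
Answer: $- \frac{3012}{13} \approx -231.69$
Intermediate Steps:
$S{\left(L \right)} = \frac{-3 + L}{2 L}$
$-124 + 1 \frac{1}{S{\left(-10 \right)}} \left(-70\right) = -124 + 1 \frac{1}{\frac{1}{2} \frac{1}{-10} \left(-3 - 10\right)} \left(-70\right) = -124 + 1 \frac{1}{\frac{1}{2} \left(- \frac{1}{10}\right) \left(-13\right)} \left(-70\right) = -124 + 1 \frac{1}{\frac{13}{20}} \left(-70\right) = -124 + 1 \cdot \frac{20}{13} \left(-70\right) = -124 + \frac{20}{13} \left(-70\right) = -124 - \frac{1400}{13} = - \frac{3012}{13}$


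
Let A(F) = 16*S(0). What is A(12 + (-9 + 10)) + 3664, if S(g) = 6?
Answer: 3760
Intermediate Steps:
A(F) = 96 (A(F) = 16*6 = 96)
A(12 + (-9 + 10)) + 3664 = 96 + 3664 = 3760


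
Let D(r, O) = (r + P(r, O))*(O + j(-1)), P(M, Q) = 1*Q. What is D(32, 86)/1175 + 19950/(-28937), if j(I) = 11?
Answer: 16198508/1789525 ≈ 9.0518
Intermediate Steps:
P(M, Q) = Q
D(r, O) = (11 + O)*(O + r) (D(r, O) = (r + O)*(O + 11) = (O + r)*(11 + O) = (11 + O)*(O + r))
D(32, 86)/1175 + 19950/(-28937) = (86² + 11*86 + 11*32 + 86*32)/1175 + 19950/(-28937) = (7396 + 946 + 352 + 2752)*(1/1175) + 19950*(-1/28937) = 11446*(1/1175) - 1050/1523 = 11446/1175 - 1050/1523 = 16198508/1789525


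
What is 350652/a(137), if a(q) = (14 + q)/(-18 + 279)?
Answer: 91520172/151 ≈ 6.0609e+5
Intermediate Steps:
a(q) = 14/261 + q/261 (a(q) = (14 + q)/261 = (14 + q)*(1/261) = 14/261 + q/261)
350652/a(137) = 350652/(14/261 + (1/261)*137) = 350652/(14/261 + 137/261) = 350652/(151/261) = 350652*(261/151) = 91520172/151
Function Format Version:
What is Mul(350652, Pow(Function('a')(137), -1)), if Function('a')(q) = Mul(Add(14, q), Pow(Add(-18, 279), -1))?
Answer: Rational(91520172, 151) ≈ 6.0609e+5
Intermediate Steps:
Function('a')(q) = Add(Rational(14, 261), Mul(Rational(1, 261), q)) (Function('a')(q) = Mul(Add(14, q), Pow(261, -1)) = Mul(Add(14, q), Rational(1, 261)) = Add(Rational(14, 261), Mul(Rational(1, 261), q)))
Mul(350652, Pow(Function('a')(137), -1)) = Mul(350652, Pow(Add(Rational(14, 261), Mul(Rational(1, 261), 137)), -1)) = Mul(350652, Pow(Add(Rational(14, 261), Rational(137, 261)), -1)) = Mul(350652, Pow(Rational(151, 261), -1)) = Mul(350652, Rational(261, 151)) = Rational(91520172, 151)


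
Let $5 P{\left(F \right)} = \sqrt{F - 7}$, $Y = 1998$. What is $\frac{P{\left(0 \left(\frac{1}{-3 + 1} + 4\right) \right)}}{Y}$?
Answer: $\frac{i \sqrt{7}}{9990} \approx 0.00026484 i$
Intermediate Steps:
$P{\left(F \right)} = \frac{\sqrt{-7 + F}}{5}$ ($P{\left(F \right)} = \frac{\sqrt{F - 7}}{5} = \frac{\sqrt{-7 + F}}{5}$)
$\frac{P{\left(0 \left(\frac{1}{-3 + 1} + 4\right) \right)}}{Y} = \frac{\frac{1}{5} \sqrt{-7 + 0 \left(\frac{1}{-3 + 1} + 4\right)}}{1998} = \frac{\sqrt{-7 + 0 \left(\frac{1}{-2} + 4\right)}}{5} \cdot \frac{1}{1998} = \frac{\sqrt{-7 + 0 \left(- \frac{1}{2} + 4\right)}}{5} \cdot \frac{1}{1998} = \frac{\sqrt{-7 + 0 \cdot \frac{7}{2}}}{5} \cdot \frac{1}{1998} = \frac{\sqrt{-7 + 0}}{5} \cdot \frac{1}{1998} = \frac{\sqrt{-7}}{5} \cdot \frac{1}{1998} = \frac{i \sqrt{7}}{5} \cdot \frac{1}{1998} = \frac{i \sqrt{7}}{9990}$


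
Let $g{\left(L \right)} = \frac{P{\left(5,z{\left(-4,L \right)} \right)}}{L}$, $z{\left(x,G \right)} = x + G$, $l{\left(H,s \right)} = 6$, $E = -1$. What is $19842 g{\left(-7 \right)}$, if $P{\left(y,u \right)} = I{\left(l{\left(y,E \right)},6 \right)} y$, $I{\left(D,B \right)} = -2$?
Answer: $\frac{198420}{7} \approx 28346.0$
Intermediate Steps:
$z{\left(x,G \right)} = G + x$
$P{\left(y,u \right)} = - 2 y$
$g{\left(L \right)} = - \frac{10}{L}$ ($g{\left(L \right)} = \frac{\left(-2\right) 5}{L} = - \frac{10}{L}$)
$19842 g{\left(-7 \right)} = 19842 \left(- \frac{10}{-7}\right) = 19842 \left(\left(-10\right) \left(- \frac{1}{7}\right)\right) = 19842 \cdot \frac{10}{7} = \frac{198420}{7}$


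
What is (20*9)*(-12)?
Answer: -2160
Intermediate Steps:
(20*9)*(-12) = 180*(-12) = -2160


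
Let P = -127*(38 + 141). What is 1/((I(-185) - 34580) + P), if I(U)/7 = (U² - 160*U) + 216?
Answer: 1/390974 ≈ 2.5577e-6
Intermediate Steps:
P = -22733 (P = -127*179 = -22733)
I(U) = 1512 - 1120*U + 7*U² (I(U) = 7*((U² - 160*U) + 216) = 7*(216 + U² - 160*U) = 1512 - 1120*U + 7*U²)
1/((I(-185) - 34580) + P) = 1/(((1512 - 1120*(-185) + 7*(-185)²) - 34580) - 22733) = 1/(((1512 + 207200 + 7*34225) - 34580) - 22733) = 1/(((1512 + 207200 + 239575) - 34580) - 22733) = 1/((448287 - 34580) - 22733) = 1/(413707 - 22733) = 1/390974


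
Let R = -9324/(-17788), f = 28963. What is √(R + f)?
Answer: 2*√143194280506/4447 ≈ 170.19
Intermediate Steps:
R = 2331/4447 (R = -9324*(-1/17788) = 2331/4447 ≈ 0.52417)
√(R + f) = √(2331/4447 + 28963) = √(128800792/4447) = 2*√143194280506/4447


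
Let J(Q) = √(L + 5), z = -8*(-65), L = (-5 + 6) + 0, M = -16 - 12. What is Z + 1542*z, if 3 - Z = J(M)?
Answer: 801843 - √6 ≈ 8.0184e+5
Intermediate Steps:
M = -28
L = 1 (L = 1 + 0 = 1)
z = 520
J(Q) = √6 (J(Q) = √(1 + 5) = √6)
Z = 3 - √6 ≈ 0.55051
Z + 1542*z = (3 - √6) + 1542*520 = (3 - √6) + 801840 = 801843 - √6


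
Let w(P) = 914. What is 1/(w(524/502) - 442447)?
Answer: -1/441533 ≈ -2.2648e-6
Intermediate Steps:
1/(w(524/502) - 442447) = 1/(914 - 442447) = 1/(-441533) = -1/441533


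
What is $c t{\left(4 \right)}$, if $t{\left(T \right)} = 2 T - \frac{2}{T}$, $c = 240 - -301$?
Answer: $\frac{8115}{2} \approx 4057.5$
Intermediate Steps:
$c = 541$ ($c = 240 + 301 = 541$)
$t{\left(T \right)} = - \frac{2}{T} + 2 T$
$c t{\left(4 \right)} = 541 \left(- \frac{2}{4} + 2 \cdot 4\right) = 541 \left(\left(-2\right) \frac{1}{4} + 8\right) = 541 \left(- \frac{1}{2} + 8\right) = 541 \cdot \frac{15}{2} = \frac{8115}{2}$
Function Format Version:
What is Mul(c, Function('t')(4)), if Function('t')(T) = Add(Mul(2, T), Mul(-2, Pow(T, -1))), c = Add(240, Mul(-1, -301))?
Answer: Rational(8115, 2) ≈ 4057.5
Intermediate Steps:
c = 541 (c = Add(240, 301) = 541)
Function('t')(T) = Add(Mul(-2, Pow(T, -1)), Mul(2, T))
Mul(c, Function('t')(4)) = Mul(541, Add(Mul(-2, Pow(4, -1)), Mul(2, 4))) = Mul(541, Add(Mul(-2, Rational(1, 4)), 8)) = Mul(541, Add(Rational(-1, 2), 8)) = Mul(541, Rational(15, 2)) = Rational(8115, 2)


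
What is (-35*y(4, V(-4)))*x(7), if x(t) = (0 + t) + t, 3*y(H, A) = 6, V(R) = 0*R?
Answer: -980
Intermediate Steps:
V(R) = 0
y(H, A) = 2 (y(H, A) = (⅓)*6 = 2)
x(t) = 2*t (x(t) = t + t = 2*t)
(-35*y(4, V(-4)))*x(7) = (-35*2)*(2*7) = -70*14 = -980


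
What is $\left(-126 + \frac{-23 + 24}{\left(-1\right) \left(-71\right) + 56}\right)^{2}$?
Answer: $\frac{256032001}{16129} \approx 15874.0$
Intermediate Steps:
$\left(-126 + \frac{-23 + 24}{\left(-1\right) \left(-71\right) + 56}\right)^{2} = \left(-126 + 1 \frac{1}{71 + 56}\right)^{2} = \left(-126 + 1 \cdot \frac{1}{127}\right)^{2} = \left(-126 + \frac{1}{127}\right)^{2} = \left(- \frac{16001}{127}\right)^{2} = \frac{256032001}{16129}$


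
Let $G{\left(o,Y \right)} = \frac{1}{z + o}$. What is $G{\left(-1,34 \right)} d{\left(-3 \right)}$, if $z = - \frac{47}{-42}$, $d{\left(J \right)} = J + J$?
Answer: $- \frac{252}{5} \approx -50.4$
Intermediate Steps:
$d{\left(J \right)} = 2 J$
$z = \frac{47}{42}$ ($z = \left(-47\right) \left(- \frac{1}{42}\right) = \frac{47}{42} \approx 1.119$)
$G{\left(o,Y \right)} = \frac{1}{\frac{47}{42} + o}$
$G{\left(-1,34 \right)} d{\left(-3 \right)} = \frac{42}{47 + 42 \left(-1\right)} 2 \left(-3\right) = \frac{42}{47 - 42} \left(-6\right) = \frac{42}{5} \left(-6\right) = - \frac{252}{5}$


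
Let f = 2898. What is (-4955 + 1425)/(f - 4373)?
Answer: 706/295 ≈ 2.3932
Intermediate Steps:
(-4955 + 1425)/(f - 4373) = (-4955 + 1425)/(2898 - 4373) = -3530/(-1475) = -3530*(-1/1475) = 706/295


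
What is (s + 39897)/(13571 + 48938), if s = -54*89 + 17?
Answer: 35108/62509 ≈ 0.56165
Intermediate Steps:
s = -4789 (s = -4806 + 17 = -4789)
(s + 39897)/(13571 + 48938) = (-4789 + 39897)/(13571 + 48938) = 35108/62509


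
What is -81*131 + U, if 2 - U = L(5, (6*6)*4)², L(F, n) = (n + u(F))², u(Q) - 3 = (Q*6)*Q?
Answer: -7780838290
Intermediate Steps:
u(Q) = 3 + 6*Q² (u(Q) = 3 + (Q*6)*Q = 3 + (6*Q)*Q = 3 + 6*Q²)
L(F, n) = (3 + n + 6*F²)² (L(F, n) = (n + (3 + 6*F²))² = (3 + n + 6*F²)²)
U = -7780827679 (U = 2 - ((3 + (6*6)*4 + 6*5²)²)² = 2 - ((3 + 36*4 + 6*25)²)² = 2 - ((3 + 144 + 150)²)² = 2 - (297²)² = 2 - 1*88209² = 2 - 1*7780827681 = 2 - 7780827681 = -7780827679)
-81*131 + U = -81*131 - 7780827679 = -10611 - 7780827679 = -7780838290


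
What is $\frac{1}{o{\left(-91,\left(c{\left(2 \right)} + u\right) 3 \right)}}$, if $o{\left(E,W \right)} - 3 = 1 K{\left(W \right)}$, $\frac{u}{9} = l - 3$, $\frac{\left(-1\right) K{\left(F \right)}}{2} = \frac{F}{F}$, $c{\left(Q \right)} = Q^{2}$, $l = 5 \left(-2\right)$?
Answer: $1$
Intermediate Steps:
$l = -10$
$K{\left(F \right)} = -2$ ($K{\left(F \right)} = - 2 \frac{F}{F} = \left(-2\right) 1 = -2$)
$u = -117$ ($u = 9 \left(-10 - 3\right) = 9 \left(-13\right) = -117$)
$o{\left(E,W \right)} = 1$ ($o{\left(E,W \right)} = 3 + 1 \left(-2\right) = 3 - 2 = 1$)
$\frac{1}{o{\left(-91,\left(c{\left(2 \right)} + u\right) 3 \right)}} = 1^{-1} = 1$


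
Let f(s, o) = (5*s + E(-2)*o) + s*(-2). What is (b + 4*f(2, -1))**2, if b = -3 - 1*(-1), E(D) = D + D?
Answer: 1444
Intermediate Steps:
E(D) = 2*D
f(s, o) = -4*o + 3*s (f(s, o) = (5*s + (2*(-2))*o) + s*(-2) = (5*s - 4*o) - 2*s = (-4*o + 5*s) - 2*s = -4*o + 3*s)
b = -2 (b = -3 + 1 = -2)
(b + 4*f(2, -1))**2 = (-2 + 4*(-4*(-1) + 3*2))**2 = (-2 + 4*(4 + 6))**2 = (-2 + 4*10)**2 = (-2 + 40)**2 = 38**2 = 1444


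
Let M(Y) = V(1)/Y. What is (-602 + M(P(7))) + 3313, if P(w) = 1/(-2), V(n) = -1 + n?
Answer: 2711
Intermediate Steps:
P(w) = -½
M(Y) = 0 (M(Y) = (-1 + 1)/Y = 0/Y = 0)
(-602 + M(P(7))) + 3313 = (-602 + 0) + 3313 = -602 + 3313 = 2711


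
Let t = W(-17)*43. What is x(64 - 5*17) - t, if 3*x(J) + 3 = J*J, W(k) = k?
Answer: 877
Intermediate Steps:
x(J) = -1 + J²/3 (x(J) = -1 + (J*J)/3 = -1 + J²/3)
t = -731 (t = -17*43 = -731)
x(64 - 5*17) - t = (-1 + (64 - 5*17)²/3) - 1*(-731) = (-1 + (64 - 1*85)²/3) + 731 = (-1 + (64 - 85)²/3) + 731 = (-1 + (⅓)*(-21)²) + 731 = (-1 + (⅓)*441) + 731 = (-1 + 147) + 731 = 146 + 731 = 877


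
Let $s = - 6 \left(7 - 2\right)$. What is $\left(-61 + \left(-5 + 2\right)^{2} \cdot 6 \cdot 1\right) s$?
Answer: $210$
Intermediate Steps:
$s = -30$ ($s = \left(-6\right) 5 = -30$)
$\left(-61 + \left(-5 + 2\right)^{2} \cdot 6 \cdot 1\right) s = \left(-61 + \left(-5 + 2\right)^{2} \cdot 6 \cdot 1\right) \left(-30\right) = \left(-61 + \left(-3\right)^{2} \cdot 6 \cdot 1\right) \left(-30\right) = \left(-61 + 9 \cdot 6 \cdot 1\right) \left(-30\right) = \left(-61 + 54 \cdot 1\right) \left(-30\right) = \left(-61 + 54\right) \left(-30\right) = \left(-7\right) \left(-30\right) = 210$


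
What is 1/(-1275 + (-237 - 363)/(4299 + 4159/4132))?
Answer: -17767627/22656203625 ≈ -0.00078423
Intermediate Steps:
1/(-1275 + (-237 - 363)/(4299 + 4159/4132)) = 1/(-1275 - 600/(4299 + 4159*(1/4132))) = 1/(-1275 - 600/(4299 + 4159/4132)) = 1/(-1275 - 600/17767627/4132) = 1/(-1275 - 600*4132/17767627) = 1/(-1275 - 2479200/17767627) = 1/(-22656203625/17767627) = -17767627/22656203625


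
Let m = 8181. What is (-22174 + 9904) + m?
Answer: -4089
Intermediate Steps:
(-22174 + 9904) + m = (-22174 + 9904) + 8181 = -12270 + 8181 = -4089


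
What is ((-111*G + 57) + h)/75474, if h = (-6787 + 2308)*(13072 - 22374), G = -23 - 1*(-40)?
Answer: 2314546/4193 ≈ 552.00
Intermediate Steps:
G = 17 (G = -23 + 40 = 17)
h = 41663658 (h = -4479*(-9302) = 41663658)
((-111*G + 57) + h)/75474 = ((-111*17 + 57) + 41663658)/75474 = ((-1887 + 57) + 41663658)*(1/75474) = (-1830 + 41663658)*(1/75474) = 41661828*(1/75474) = 2314546/4193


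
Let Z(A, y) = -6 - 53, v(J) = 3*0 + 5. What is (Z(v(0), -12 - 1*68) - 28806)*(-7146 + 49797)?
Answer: -1231121115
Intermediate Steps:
v(J) = 5 (v(J) = 0 + 5 = 5)
Z(A, y) = -59
(Z(v(0), -12 - 1*68) - 28806)*(-7146 + 49797) = (-59 - 28806)*(-7146 + 49797) = -28865*42651 = -1231121115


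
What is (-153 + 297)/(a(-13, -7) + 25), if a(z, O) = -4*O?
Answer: 144/53 ≈ 2.7170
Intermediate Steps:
(-153 + 297)/(a(-13, -7) + 25) = (-153 + 297)/(-4*(-7) + 25) = 144/(28 + 25) = 144/53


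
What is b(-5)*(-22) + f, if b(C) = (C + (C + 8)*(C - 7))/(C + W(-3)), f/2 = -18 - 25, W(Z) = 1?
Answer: -623/2 ≈ -311.50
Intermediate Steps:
f = -86 (f = 2*(-18 - 25) = 2*(-43) = -86)
b(C) = (C + (-7 + C)*(8 + C))/(1 + C) (b(C) = (C + (C + 8)*(C - 7))/(C + 1) = (C + (8 + C)*(-7 + C))/(1 + C) = (C + (-7 + C)*(8 + C))/(1 + C))
b(-5)*(-22) + f = ((-56 + (-5)² + 2*(-5))/(1 - 5))*(-22) - 86 = ((-56 + 25 - 10)/(-4))*(-22) - 86 = -¼*(-41)*(-22) - 86 = (41/4)*(-22) - 86 = -451/2 - 86 = -623/2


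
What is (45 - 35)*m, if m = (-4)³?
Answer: -640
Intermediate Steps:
m = -64
(45 - 35)*m = (45 - 35)*(-64) = 10*(-64) = -640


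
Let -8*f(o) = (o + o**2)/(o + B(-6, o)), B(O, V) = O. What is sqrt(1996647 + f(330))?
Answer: sqrt(2587599897)/36 ≈ 1413.0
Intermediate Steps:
f(o) = -(o + o**2)/(8*(-6 + o)) (f(o) = -(o + o**2)/(8*(o - 6)) = -(o + o**2)/(8*(-6 + o)))
sqrt(1996647 + f(330)) = sqrt(1996647 - 1*330*(1 + 330)/(-48 + 8*330)) = sqrt(1996647 - 1*330*331/(-48 + 2640)) = sqrt(1996647 - 1*330*331/2592) = sqrt(1996647 - 1*330*1/2592*331) = sqrt(1996647 - 18205/432) = sqrt(862533299/432) = sqrt(2587599897)/36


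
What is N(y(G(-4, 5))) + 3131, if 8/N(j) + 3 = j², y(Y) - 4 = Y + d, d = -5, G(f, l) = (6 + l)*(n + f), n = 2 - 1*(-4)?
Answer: 685693/219 ≈ 3131.0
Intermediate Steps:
n = 6 (n = 2 + 4 = 6)
G(f, l) = (6 + f)*(6 + l) (G(f, l) = (6 + l)*(6 + f) = (6 + f)*(6 + l))
y(Y) = -1 + Y (y(Y) = 4 + (Y - 5) = 4 + (-5 + Y) = -1 + Y)
N(j) = 8/(-3 + j²)
N(y(G(-4, 5))) + 3131 = 8/(-3 + (-1 + (36 + 6*(-4) + 6*5 - 4*5))²) + 3131 = 8/(-3 + (-1 + (36 - 24 + 30 - 20))²) + 3131 = 8/(-3 + (-1 + 22)²) + 3131 = 8/(-3 + 21²) + 3131 = 8/(-3 + 441) + 3131 = 8/438 + 3131 = 8*(1/438) + 3131 = 4/219 + 3131 = 685693/219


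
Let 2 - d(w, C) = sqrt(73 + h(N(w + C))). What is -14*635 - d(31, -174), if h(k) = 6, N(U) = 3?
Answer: -8892 + sqrt(79) ≈ -8883.1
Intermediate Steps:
d(w, C) = 2 - sqrt(79) (d(w, C) = 2 - sqrt(73 + 6) = 2 - sqrt(79))
-14*635 - d(31, -174) = -14*635 - (2 - sqrt(79)) = -8890 + (-2 + sqrt(79)) = -8892 + sqrt(79)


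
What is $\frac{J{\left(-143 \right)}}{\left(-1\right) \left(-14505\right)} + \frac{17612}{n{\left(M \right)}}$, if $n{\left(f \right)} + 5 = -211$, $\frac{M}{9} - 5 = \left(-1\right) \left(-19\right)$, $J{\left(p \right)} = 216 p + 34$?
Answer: $- \frac{21843877}{261090} \approx -83.664$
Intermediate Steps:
$J{\left(p \right)} = 34 + 216 p$
$M = 216$ ($M = 45 + 9 \left(\left(-1\right) \left(-19\right)\right) = 45 + 9 \cdot 19 = 45 + 171 = 216$)
$n{\left(f \right)} = -216$ ($n{\left(f \right)} = -5 - 211 = -216$)
$\frac{J{\left(-143 \right)}}{\left(-1\right) \left(-14505\right)} + \frac{17612}{n{\left(M \right)}} = \frac{34 + 216 \left(-143\right)}{\left(-1\right) \left(-14505\right)} + \frac{17612}{-216} = \frac{34 - 30888}{14505} + 17612 \left(- \frac{1}{216}\right) = \left(-30854\right) \frac{1}{14505} - \frac{4403}{54} = - \frac{30854}{14505} - \frac{4403}{54} = - \frac{21843877}{261090}$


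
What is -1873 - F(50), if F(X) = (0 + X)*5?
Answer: -2123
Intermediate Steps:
F(X) = 5*X (F(X) = X*5 = 5*X)
-1873 - F(50) = -1873 - 5*50 = -1873 - 1*250 = -1873 - 250 = -2123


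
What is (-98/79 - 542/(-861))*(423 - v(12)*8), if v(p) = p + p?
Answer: -457160/3239 ≈ -141.14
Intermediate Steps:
v(p) = 2*p
(-98/79 - 542/(-861))*(423 - v(12)*8) = (-98/79 - 542/(-861))*(423 - 2*12*8) = (-98*1/79 - 542*(-1/861))*(423 - 24*8) = (-98/79 + 542/861)*(423 - 1*192) = -41560*(423 - 192)/68019 = -41560/68019*231 = -457160/3239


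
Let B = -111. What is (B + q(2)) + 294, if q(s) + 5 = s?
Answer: 180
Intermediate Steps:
q(s) = -5 + s
(B + q(2)) + 294 = (-111 + (-5 + 2)) + 294 = (-111 - 3) + 294 = -114 + 294 = 180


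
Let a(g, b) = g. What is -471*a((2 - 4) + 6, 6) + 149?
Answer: -1735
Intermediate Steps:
-471*a((2 - 4) + 6, 6) + 149 = -471*((2 - 4) + 6) + 149 = -471*(-2 + 6) + 149 = -471*4 + 149 = -1884 + 149 = -1735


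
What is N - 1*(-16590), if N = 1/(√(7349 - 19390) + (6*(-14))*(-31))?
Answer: 112693500234/6792857 - I*√12041/6792857 ≈ 16590.0 - 1.6154e-5*I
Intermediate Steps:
N = 1/(2604 + I*√12041) (N = 1/(√(-12041) - 84*(-31)) = 1/(I*√12041 + 2604) = 1/(2604 + I*√12041) ≈ 0.00038334 - 1.6154e-5*I)
N - 1*(-16590) = (2604/6792857 - I*√12041/6792857) - 1*(-16590) = (2604/6792857 - I*√12041/6792857) + 16590 = 112693500234/6792857 - I*√12041/6792857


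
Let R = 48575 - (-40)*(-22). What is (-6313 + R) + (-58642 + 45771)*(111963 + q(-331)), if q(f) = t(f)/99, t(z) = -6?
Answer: -47554109161/33 ≈ -1.4410e+9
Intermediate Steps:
q(f) = -2/33 (q(f) = -6/99 = -6*1/99 = -2/33)
R = 47695 (R = 48575 - 1*880 = 48575 - 880 = 47695)
(-6313 + R) + (-58642 + 45771)*(111963 + q(-331)) = (-6313 + 47695) + (-58642 + 45771)*(111963 - 2/33) = 41382 - 12871*3694777/33 = 41382 - 47555474767/33 = -47554109161/33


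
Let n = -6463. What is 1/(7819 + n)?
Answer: 1/1356 ≈ 0.00073746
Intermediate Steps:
1/(7819 + n) = 1/(7819 - 6463) = 1/1356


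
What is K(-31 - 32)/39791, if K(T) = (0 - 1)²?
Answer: 1/39791 ≈ 2.5131e-5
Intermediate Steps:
K(T) = 1 (K(T) = (-1)² = 1)
K(-31 - 32)/39791 = 1/39791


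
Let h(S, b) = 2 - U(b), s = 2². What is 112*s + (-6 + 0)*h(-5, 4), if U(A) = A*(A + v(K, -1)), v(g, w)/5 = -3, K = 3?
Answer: 172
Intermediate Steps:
s = 4
v(g, w) = -15 (v(g, w) = 5*(-3) = -15)
U(A) = A*(-15 + A) (U(A) = A*(A - 15) = A*(-15 + A))
h(S, b) = 2 - b*(-15 + b)
112*s + (-6 + 0)*h(-5, 4) = 112*4 + (-6 + 0)*(2 - 1*4*(-15 + 4)) = 448 - 6*(2 - 1*4*(-11)) = 448 - 6*(2 + 44) = 448 - 6*46 = 448 - 276 = 172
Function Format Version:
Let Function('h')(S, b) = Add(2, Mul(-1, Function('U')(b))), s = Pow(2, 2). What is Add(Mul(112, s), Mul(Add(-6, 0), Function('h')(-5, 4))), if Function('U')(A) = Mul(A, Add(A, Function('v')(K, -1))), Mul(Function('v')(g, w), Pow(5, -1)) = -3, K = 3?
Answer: 172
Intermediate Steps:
s = 4
Function('v')(g, w) = -15 (Function('v')(g, w) = Mul(5, -3) = -15)
Function('U')(A) = Mul(A, Add(-15, A)) (Function('U')(A) = Mul(A, Add(A, -15)) = Mul(A, Add(-15, A)))
Function('h')(S, b) = Add(2, Mul(-1, b, Add(-15, b))) (Function('h')(S, b) = Add(2, Mul(-1, Mul(b, Add(-15, b)))) = Add(2, Mul(-1, b, Add(-15, b))))
Add(Mul(112, s), Mul(Add(-6, 0), Function('h')(-5, 4))) = Add(Mul(112, 4), Mul(Add(-6, 0), Add(2, Mul(-1, 4, Add(-15, 4))))) = Add(448, Mul(-6, Add(2, Mul(-1, 4, -11)))) = Add(448, Mul(-6, Add(2, 44))) = Add(448, Mul(-6, 46)) = Add(448, -276) = 172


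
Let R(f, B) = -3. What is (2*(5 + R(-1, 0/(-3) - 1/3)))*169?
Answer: 676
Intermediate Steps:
(2*(5 + R(-1, 0/(-3) - 1/3)))*169 = (2*(5 - 3))*169 = (2*2)*169 = 4*169 = 676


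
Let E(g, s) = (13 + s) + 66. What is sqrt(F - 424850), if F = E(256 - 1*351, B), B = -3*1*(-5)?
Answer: 2*I*sqrt(106189) ≈ 651.73*I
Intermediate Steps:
B = 15 (B = -3*(-5) = 15)
E(g, s) = 79 + s
F = 94 (F = 79 + 15 = 94)
sqrt(F - 424850) = sqrt(94 - 424850) = sqrt(-424756) = 2*I*sqrt(106189)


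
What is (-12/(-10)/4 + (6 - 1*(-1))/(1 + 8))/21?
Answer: 97/1890 ≈ 0.051323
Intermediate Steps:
(-12/(-10)/4 + (6 - 1*(-1))/(1 + 8))/21 = (-12*(-1/10)*(1/4) + (6 + 1)/9)*(1/21) = ((6/5)*(1/4) + 7*(1/9))*(1/21) = (3/10 + 7/9)*(1/21) = (97/90)*(1/21) = 97/1890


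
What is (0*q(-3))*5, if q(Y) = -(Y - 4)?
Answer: 0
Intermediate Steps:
q(Y) = 4 - Y (q(Y) = -(-4 + Y) = 4 - Y)
(0*q(-3))*5 = (0*(4 - 1*(-3)))*5 = (0*(4 + 3))*5 = (0*7)*5 = 0*5 = 0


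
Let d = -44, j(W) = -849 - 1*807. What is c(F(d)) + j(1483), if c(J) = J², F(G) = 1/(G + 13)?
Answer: -1591415/961 ≈ -1656.0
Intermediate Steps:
j(W) = -1656 (j(W) = -849 - 807 = -1656)
F(G) = 1/(13 + G)
c(F(d)) + j(1483) = (1/(13 - 44))² - 1656 = (1/(-31))² - 1656 = (-1/31)² - 1656 = 1/961 - 1656 = -1591415/961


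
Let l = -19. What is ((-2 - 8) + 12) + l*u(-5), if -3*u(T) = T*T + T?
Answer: 386/3 ≈ 128.67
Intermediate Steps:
u(T) = -T/3 - T²/3 (u(T) = -(T*T + T)/3 = -(T² + T)/3 = -(T + T²)/3 = -T/3 - T²/3)
((-2 - 8) + 12) + l*u(-5) = ((-2 - 8) + 12) - (-19)*(-5)*(1 - 5)/3 = (-10 + 12) - (-19)*(-5)*(-4)/3 = 2 - 19*(-20/3) = 2 + 380/3 = 386/3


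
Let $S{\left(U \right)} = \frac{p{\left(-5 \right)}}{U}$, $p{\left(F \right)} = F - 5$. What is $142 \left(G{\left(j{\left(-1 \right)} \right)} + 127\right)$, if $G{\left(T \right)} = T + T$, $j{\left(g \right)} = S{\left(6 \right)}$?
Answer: $\frac{52682}{3} \approx 17561.0$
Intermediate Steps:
$p{\left(F \right)} = -5 + F$
$S{\left(U \right)} = - \frac{10}{U}$ ($S{\left(U \right)} = \frac{-5 - 5}{U} = - \frac{10}{U}$)
$j{\left(g \right)} = - \frac{5}{3}$ ($j{\left(g \right)} = - \frac{10}{6} = \left(-10\right) \frac{1}{6} = - \frac{5}{3}$)
$G{\left(T \right)} = 2 T$
$142 \left(G{\left(j{\left(-1 \right)} \right)} + 127\right) = 142 \left(2 \left(- \frac{5}{3}\right) + 127\right) = 142 \left(- \frac{10}{3} + 127\right) = 142 \cdot \frac{371}{3} = \frac{52682}{3}$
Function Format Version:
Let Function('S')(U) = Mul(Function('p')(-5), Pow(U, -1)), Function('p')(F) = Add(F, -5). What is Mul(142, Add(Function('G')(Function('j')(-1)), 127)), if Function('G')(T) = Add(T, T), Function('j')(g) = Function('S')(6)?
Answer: Rational(52682, 3) ≈ 17561.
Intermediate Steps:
Function('p')(F) = Add(-5, F)
Function('S')(U) = Mul(-10, Pow(U, -1)) (Function('S')(U) = Mul(Add(-5, -5), Pow(U, -1)) = Mul(-10, Pow(U, -1)))
Function('j')(g) = Rational(-5, 3) (Function('j')(g) = Mul(-10, Pow(6, -1)) = Mul(-10, Rational(1, 6)) = Rational(-5, 3))
Function('G')(T) = Mul(2, T)
Mul(142, Add(Function('G')(Function('j')(-1)), 127)) = Mul(142, Add(Mul(2, Rational(-5, 3)), 127)) = Mul(142, Add(Rational(-10, 3), 127)) = Mul(142, Rational(371, 3)) = Rational(52682, 3)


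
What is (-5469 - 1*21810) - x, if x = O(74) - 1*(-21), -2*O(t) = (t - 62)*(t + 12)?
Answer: -26784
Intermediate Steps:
O(t) = -(-62 + t)*(12 + t)/2 (O(t) = -(t - 62)*(t + 12)/2 = -(-62 + t)*(12 + t)/2)
x = -495 (x = (372 + 25*74 - 1/2*74**2) - 1*(-21) = (372 + 1850 - 1/2*5476) + 21 = (372 + 1850 - 2738) + 21 = -516 + 21 = -495)
(-5469 - 1*21810) - x = (-5469 - 1*21810) - 1*(-495) = (-5469 - 21810) + 495 = -27279 + 495 = -26784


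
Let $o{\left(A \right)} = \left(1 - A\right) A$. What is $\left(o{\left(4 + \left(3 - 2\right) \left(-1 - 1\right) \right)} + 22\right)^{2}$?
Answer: $400$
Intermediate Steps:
$o{\left(A \right)} = A \left(1 - A\right)$
$\left(o{\left(4 + \left(3 - 2\right) \left(-1 - 1\right) \right)} + 22\right)^{2} = \left(\left(4 + \left(3 - 2\right) \left(-1 - 1\right)\right) \left(1 - \left(4 + \left(3 - 2\right) \left(-1 - 1\right)\right)\right) + 22\right)^{2} = \left(\left(4 + 1 \left(-2\right)\right) \left(1 - \left(4 + 1 \left(-2\right)\right)\right) + 22\right)^{2} = \left(\left(4 - 2\right) \left(1 - \left(4 - 2\right)\right) + 22\right)^{2} = \left(2 \left(1 - 2\right) + 22\right)^{2} = \left(2 \left(-1\right) + 22\right)^{2} = \left(-2 + 22\right)^{2} = 20^{2} = 400$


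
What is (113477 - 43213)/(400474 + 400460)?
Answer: 35132/400467 ≈ 0.087728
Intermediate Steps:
(113477 - 43213)/(400474 + 400460) = 70264/800934 = 70264*(1/800934) = 35132/400467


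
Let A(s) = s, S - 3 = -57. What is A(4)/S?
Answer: -2/27 ≈ -0.074074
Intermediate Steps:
S = -54 (S = 3 - 57 = -54)
A(4)/S = 4/(-54) = 4*(-1/54) = -2/27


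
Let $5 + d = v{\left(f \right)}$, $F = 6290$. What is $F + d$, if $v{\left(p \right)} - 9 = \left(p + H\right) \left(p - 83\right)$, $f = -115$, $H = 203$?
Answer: $-11130$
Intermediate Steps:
$v{\left(p \right)} = 9 + \left(-83 + p\right) \left(203 + p\right)$ ($v{\left(p \right)} = 9 + \left(p + 203\right) \left(p - 83\right) = 9 + \left(203 + p\right) \left(-83 + p\right) = 9 + \left(-83 + p\right) \left(203 + p\right)$)
$d = -17420$ ($d = -5 + \left(-16840 + \left(-115\right)^{2} + 120 \left(-115\right)\right) = -5 - 17415 = -17420$)
$F + d = 6290 - 17420 = -11130$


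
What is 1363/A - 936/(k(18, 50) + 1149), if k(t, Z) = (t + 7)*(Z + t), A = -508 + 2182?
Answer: 2316323/4769226 ≈ 0.48568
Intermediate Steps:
A = 1674
k(t, Z) = (7 + t)*(Z + t)
1363/A - 936/(k(18, 50) + 1149) = 1363/1674 - 936/((18² + 7*50 + 7*18 + 50*18) + 1149) = 1363*(1/1674) - 936/((324 + 350 + 126 + 900) + 1149) = 1363/1674 - 936/(1700 + 1149) = 1363/1674 - 936/2849 = 2316323/4769226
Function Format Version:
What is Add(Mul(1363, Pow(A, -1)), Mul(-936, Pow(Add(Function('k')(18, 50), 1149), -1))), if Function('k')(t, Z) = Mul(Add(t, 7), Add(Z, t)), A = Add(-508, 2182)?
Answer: Rational(2316323, 4769226) ≈ 0.48568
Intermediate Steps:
A = 1674
Function('k')(t, Z) = Mul(Add(7, t), Add(Z, t))
Add(Mul(1363, Pow(A, -1)), Mul(-936, Pow(Add(Function('k')(18, 50), 1149), -1))) = Add(Mul(1363, Pow(1674, -1)), Mul(-936, Pow(Add(Add(Pow(18, 2), Mul(7, 50), Mul(7, 18), Mul(50, 18)), 1149), -1))) = Add(Mul(1363, Rational(1, 1674)), Mul(-936, Pow(Add(Add(324, 350, 126, 900), 1149), -1))) = Add(Rational(1363, 1674), Mul(-936, Pow(Add(1700, 1149), -1))) = Add(Rational(1363, 1674), Mul(-936, Pow(2849, -1))) = Add(Rational(1363, 1674), Mul(-936, Rational(1, 2849))) = Add(Rational(1363, 1674), Rational(-936, 2849)) = Rational(2316323, 4769226)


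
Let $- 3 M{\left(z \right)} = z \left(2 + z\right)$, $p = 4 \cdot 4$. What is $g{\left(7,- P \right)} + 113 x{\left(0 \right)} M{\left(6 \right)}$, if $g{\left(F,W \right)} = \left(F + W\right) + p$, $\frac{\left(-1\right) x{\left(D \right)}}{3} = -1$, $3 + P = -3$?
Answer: $-5395$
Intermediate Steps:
$P = -6$ ($P = -3 - 3 = -6$)
$x{\left(D \right)} = 3$ ($x{\left(D \right)} = \left(-3\right) \left(-1\right) = 3$)
$p = 16$
$M{\left(z \right)} = - \frac{z \left(2 + z\right)}{3}$
$g{\left(F,W \right)} = 16 + F + W$ ($g{\left(F,W \right)} = \left(F + W\right) + 16 = 16 + F + W$)
$g{\left(7,- P \right)} + 113 x{\left(0 \right)} M{\left(6 \right)} = \left(16 + 7 - -6\right) + 113 \cdot 3 \left(\left(- \frac{1}{3}\right) 6 \left(2 + 6\right)\right) = \left(16 + 7 + 6\right) + 113 \cdot 3 \left(\left(- \frac{1}{3}\right) 6 \cdot 8\right) = 29 + 113 \cdot 3 \left(-16\right) = 29 + 113 \left(-48\right) = 29 - 5424 = -5395$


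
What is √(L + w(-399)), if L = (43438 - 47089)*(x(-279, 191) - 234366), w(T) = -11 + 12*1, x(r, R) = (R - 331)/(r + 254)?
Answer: √21391245535/5 ≈ 29252.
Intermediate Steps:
x(r, R) = (-331 + R)/(254 + r)
w(T) = 1 (w(T) = -11 + 12 = 1)
L = 4278249102/5 (L = (43438 - 47089)*((-331 + 191)/(254 - 279) - 234366) = -3651*(-140/(-25) - 234366) = -3651*(-1/25*(-140) - 234366) = -3651*(28/5 - 234366) = -3651*(-1171802/5) = 4278249102/5 ≈ 8.5565e+8)
√(L + w(-399)) = √(4278249102/5 + 1) = √(4278249107/5) = √21391245535/5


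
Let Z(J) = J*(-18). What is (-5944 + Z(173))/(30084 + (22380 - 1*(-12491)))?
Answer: -9058/64955 ≈ -0.13945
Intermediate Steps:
Z(J) = -18*J
(-5944 + Z(173))/(30084 + (22380 - 1*(-12491))) = (-5944 - 18*173)/(30084 + (22380 - 1*(-12491))) = (-5944 - 3114)/(30084 + (22380 + 12491)) = -9058/(30084 + 34871) = -9058/64955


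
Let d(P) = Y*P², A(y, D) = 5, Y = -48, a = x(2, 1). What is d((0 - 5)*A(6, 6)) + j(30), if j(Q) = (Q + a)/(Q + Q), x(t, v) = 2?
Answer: -449992/15 ≈ -29999.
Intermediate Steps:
a = 2
j(Q) = (2 + Q)/(2*Q) (j(Q) = (Q + 2)/(Q + Q) = (2 + Q)/((2*Q)) = (2 + Q)*(1/(2*Q)) = (2 + Q)/(2*Q))
d(P) = -48*P²
d((0 - 5)*A(6, 6)) + j(30) = -48*25*(0 - 5)² + (½)*(2 + 30)/30 = -48*(-5*5)² + (½)*(1/30)*32 = -48*(-25)² + 8/15 = -48*625 + 8/15 = -30000 + 8/15 = -449992/15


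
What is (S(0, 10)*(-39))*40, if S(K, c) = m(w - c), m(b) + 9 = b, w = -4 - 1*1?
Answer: 37440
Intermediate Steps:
w = -5 (w = -4 - 1 = -5)
m(b) = -9 + b
S(K, c) = -14 - c (S(K, c) = -9 + (-5 - c) = -14 - c)
(S(0, 10)*(-39))*40 = ((-14 - 1*10)*(-39))*40 = ((-14 - 10)*(-39))*40 = -24*(-39)*40 = 936*40 = 37440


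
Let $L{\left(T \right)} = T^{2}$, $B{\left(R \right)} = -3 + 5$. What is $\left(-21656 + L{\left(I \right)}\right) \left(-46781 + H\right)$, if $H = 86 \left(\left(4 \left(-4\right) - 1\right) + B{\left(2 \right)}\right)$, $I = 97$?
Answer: $588725537$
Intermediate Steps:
$B{\left(R \right)} = 2$
$H = -1290$ ($H = 86 \left(\left(4 \left(-4\right) - 1\right) + 2\right) = 86 \left(\left(-16 - 1\right) + 2\right) = 86 \left(-17 + 2\right) = 86 \left(-15\right) = -1290$)
$\left(-21656 + L{\left(I \right)}\right) \left(-46781 + H\right) = \left(-21656 + 97^{2}\right) \left(-46781 - 1290\right) = \left(-21656 + 9409\right) \left(-48071\right) = \left(-12247\right) \left(-48071\right) = 588725537$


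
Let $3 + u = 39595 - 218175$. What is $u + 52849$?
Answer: $-125734$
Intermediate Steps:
$u = -178583$ ($u = -3 + \left(39595 - 218175\right) = -3 - 178580 = -178583$)
$u + 52849 = -178583 + 52849 = -125734$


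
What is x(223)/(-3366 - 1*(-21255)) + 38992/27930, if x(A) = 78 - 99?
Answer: 116156893/83273295 ≈ 1.3949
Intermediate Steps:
x(A) = -21
x(223)/(-3366 - 1*(-21255)) + 38992/27930 = -21/(-3366 - 1*(-21255)) + 38992/27930 = -21/(-3366 + 21255) + 38992*(1/27930) = -21/17889 + 19496/13965 = -21*1/17889 + 19496/13965 = -7/5963 + 19496/13965 = 116156893/83273295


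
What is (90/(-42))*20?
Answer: -300/7 ≈ -42.857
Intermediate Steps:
(90/(-42))*20 = -1/42*90*20 = -15/7*20 = -300/7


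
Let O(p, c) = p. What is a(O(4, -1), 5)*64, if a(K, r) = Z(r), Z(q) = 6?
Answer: 384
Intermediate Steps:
a(K, r) = 6
a(O(4, -1), 5)*64 = 6*64 = 384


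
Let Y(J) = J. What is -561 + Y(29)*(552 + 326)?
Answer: 24901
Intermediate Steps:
-561 + Y(29)*(552 + 326) = -561 + 29*(552 + 326) = -561 + 29*878 = -561 + 25462 = 24901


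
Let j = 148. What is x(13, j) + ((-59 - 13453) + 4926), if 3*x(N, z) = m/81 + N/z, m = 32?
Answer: -308781115/35964 ≈ -8585.8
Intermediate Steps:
x(N, z) = 32/243 + N/(3*z) (x(N, z) = (32/81 + N/z)/3 = 32/243 + N/(3*z))
x(13, j) + ((-59 - 13453) + 4926) = (32/243 + (⅓)*13/148) + ((-59 - 13453) + 4926) = (32/243 + (⅓)*13*(1/148)) + (-13512 + 4926) = (32/243 + 13/444) - 8586 = 5789/35964 - 8586 = -308781115/35964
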